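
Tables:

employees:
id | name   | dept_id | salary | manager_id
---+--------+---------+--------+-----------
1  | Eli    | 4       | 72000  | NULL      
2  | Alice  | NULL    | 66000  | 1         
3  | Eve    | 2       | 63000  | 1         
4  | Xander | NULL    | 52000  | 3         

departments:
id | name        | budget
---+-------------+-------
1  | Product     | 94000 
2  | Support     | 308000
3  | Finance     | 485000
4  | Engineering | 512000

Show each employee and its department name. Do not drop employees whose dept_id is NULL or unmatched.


LEFT JOIN keeps every row from employees (the left table); where dept_id has no match in departments, the department columns become NULL. Walk through each employee:
  - employee 1 (Eli): dept_id=4 -> matches Engineering
  - employee 2 (Alice): dept_id=NULL, no match -> kept with NULL
  - employee 3 (Eve): dept_id=2 -> matches Support
  - employee 4 (Xander): dept_id=NULL, no match -> kept with NULL
All 4 rows appear; 2 have NULL department.

SQL:
SELECT a.name, b.name AS department
FROM employees a
LEFT JOIN departments b ON a.dept_id = b.id

Result:
name   | department 
-------+------------
Eli    | Engineering
Alice  | NULL       
Eve    | Support    
Xander | NULL       


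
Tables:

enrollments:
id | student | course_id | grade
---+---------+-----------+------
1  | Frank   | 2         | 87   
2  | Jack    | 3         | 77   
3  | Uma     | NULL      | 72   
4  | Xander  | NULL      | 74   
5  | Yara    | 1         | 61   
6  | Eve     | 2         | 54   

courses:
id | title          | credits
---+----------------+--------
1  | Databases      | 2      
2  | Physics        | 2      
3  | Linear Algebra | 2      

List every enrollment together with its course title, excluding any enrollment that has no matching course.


INNER JOIN keeps only enrollments rows whose course_id matches an id in courses. Walk through each enrollment:
  - enrollment 1 (Frank): course_id=2 -> matches Physics
  - enrollment 2 (Jack): course_id=3 -> matches Linear Algebra
  - enrollment 3 (Uma): course_id=NULL, no match -> dropped
  - enrollment 4 (Xander): course_id=NULL, no match -> dropped
  - enrollment 5 (Yara): course_id=1 -> matches Databases
  - enrollment 6 (Eve): course_id=2 -> matches Physics
So 2 of 6 rows are dropped.

SQL:
SELECT a.student, b.title AS course
FROM enrollments a
INNER JOIN courses b ON a.course_id = b.id

Result:
student | course        
--------+---------------
Frank   | Physics       
Jack    | Linear Algebra
Yara    | Databases     
Eve     | Physics       


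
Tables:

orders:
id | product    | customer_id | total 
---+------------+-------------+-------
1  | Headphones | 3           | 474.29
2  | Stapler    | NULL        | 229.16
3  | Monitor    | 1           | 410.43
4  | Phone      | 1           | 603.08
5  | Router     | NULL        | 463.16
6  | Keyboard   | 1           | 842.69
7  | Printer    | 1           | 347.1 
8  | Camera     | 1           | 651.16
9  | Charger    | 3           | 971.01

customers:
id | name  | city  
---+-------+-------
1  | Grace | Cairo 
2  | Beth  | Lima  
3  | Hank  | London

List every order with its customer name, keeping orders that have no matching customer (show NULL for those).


LEFT JOIN keeps every row from orders (the left table); where customer_id has no match in customers, the customer columns become NULL. Walk through each order:
  - order 1 (Headphones): customer_id=3 -> matches Hank
  - order 2 (Stapler): customer_id=NULL, no match -> kept with NULL
  - order 3 (Monitor): customer_id=1 -> matches Grace
  - order 4 (Phone): customer_id=1 -> matches Grace
  - order 5 (Router): customer_id=NULL, no match -> kept with NULL
  - order 6 (Keyboard): customer_id=1 -> matches Grace
  - order 7 (Printer): customer_id=1 -> matches Grace
  - order 8 (Camera): customer_id=1 -> matches Grace
  - order 9 (Charger): customer_id=3 -> matches Hank
All 9 rows appear; 2 have NULL customer.

SQL:
SELECT a.product, b.name AS customer
FROM orders a
LEFT JOIN customers b ON a.customer_id = b.id

Result:
product    | customer
-----------+---------
Headphones | Hank    
Stapler    | NULL    
Monitor    | Grace   
Phone      | Grace   
Router     | NULL    
Keyboard   | Grace   
Printer    | Grace   
Camera     | Grace   
Charger    | Hank    


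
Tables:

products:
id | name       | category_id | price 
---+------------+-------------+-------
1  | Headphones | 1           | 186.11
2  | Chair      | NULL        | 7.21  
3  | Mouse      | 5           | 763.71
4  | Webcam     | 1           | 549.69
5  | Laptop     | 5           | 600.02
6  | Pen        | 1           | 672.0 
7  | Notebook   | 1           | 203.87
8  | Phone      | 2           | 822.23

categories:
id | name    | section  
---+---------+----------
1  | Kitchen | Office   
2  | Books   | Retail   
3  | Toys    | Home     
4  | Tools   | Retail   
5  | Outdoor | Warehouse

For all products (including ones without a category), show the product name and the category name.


LEFT JOIN keeps every row from products (the left table); where category_id has no match in categories, the category columns become NULL. Walk through each product:
  - product 1 (Headphones): category_id=1 -> matches Kitchen
  - product 2 (Chair): category_id=NULL, no match -> kept with NULL
  - product 3 (Mouse): category_id=5 -> matches Outdoor
  - product 4 (Webcam): category_id=1 -> matches Kitchen
  - product 5 (Laptop): category_id=5 -> matches Outdoor
  - product 6 (Pen): category_id=1 -> matches Kitchen
  - product 7 (Notebook): category_id=1 -> matches Kitchen
  - product 8 (Phone): category_id=2 -> matches Books
All 8 rows appear; 1 has NULL category.

SQL:
SELECT a.name, b.name AS category
FROM products a
LEFT JOIN categories b ON a.category_id = b.id

Result:
name       | category
-----------+---------
Headphones | Kitchen 
Chair      | NULL    
Mouse      | Outdoor 
Webcam     | Kitchen 
Laptop     | Outdoor 
Pen        | Kitchen 
Notebook   | Kitchen 
Phone      | Books   


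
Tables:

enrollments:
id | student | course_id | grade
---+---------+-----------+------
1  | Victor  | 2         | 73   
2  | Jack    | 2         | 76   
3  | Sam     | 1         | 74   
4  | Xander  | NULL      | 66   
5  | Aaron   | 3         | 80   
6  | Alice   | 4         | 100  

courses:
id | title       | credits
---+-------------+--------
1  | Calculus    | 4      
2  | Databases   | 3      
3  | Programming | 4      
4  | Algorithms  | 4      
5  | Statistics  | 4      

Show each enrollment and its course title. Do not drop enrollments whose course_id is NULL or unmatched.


LEFT JOIN keeps every row from enrollments (the left table); where course_id has no match in courses, the course columns become NULL. Walk through each enrollment:
  - enrollment 1 (Victor): course_id=2 -> matches Databases
  - enrollment 2 (Jack): course_id=2 -> matches Databases
  - enrollment 3 (Sam): course_id=1 -> matches Calculus
  - enrollment 4 (Xander): course_id=NULL, no match -> kept with NULL
  - enrollment 5 (Aaron): course_id=3 -> matches Programming
  - enrollment 6 (Alice): course_id=4 -> matches Algorithms
All 6 rows appear; 1 has NULL course.

SQL:
SELECT a.student, b.title AS course
FROM enrollments a
LEFT JOIN courses b ON a.course_id = b.id

Result:
student | course     
--------+------------
Victor  | Databases  
Jack    | Databases  
Sam     | Calculus   
Xander  | NULL       
Aaron   | Programming
Alice   | Algorithms 


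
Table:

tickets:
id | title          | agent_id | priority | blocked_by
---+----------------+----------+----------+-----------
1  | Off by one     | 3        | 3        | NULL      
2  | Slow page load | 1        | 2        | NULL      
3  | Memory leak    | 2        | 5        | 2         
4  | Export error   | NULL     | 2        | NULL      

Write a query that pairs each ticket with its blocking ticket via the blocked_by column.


This is a self-join: tickets is joined to a second copy of itself, matching each row's blocked_by to another row's id. Use LEFT JOIN so rows with blocked_by=NULL are kept.
  - ticket 1 (Off by one): blocked_by=NULL -> NULL
  - ticket 2 (Slow page load): blocked_by=NULL -> NULL
  - ticket 3 (Memory leak): blocked_by=2 -> Slow page load
  - ticket 4 (Export error): blocked_by=NULL -> NULL

SQL:
SELECT a.title AS item, b.title AS blocked_by
FROM tickets a
LEFT JOIN tickets b ON a.blocked_by = b.id

Result:
item           | blocked_by    
---------------+---------------
Off by one     | NULL          
Slow page load | NULL          
Memory leak    | Slow page load
Export error   | NULL          


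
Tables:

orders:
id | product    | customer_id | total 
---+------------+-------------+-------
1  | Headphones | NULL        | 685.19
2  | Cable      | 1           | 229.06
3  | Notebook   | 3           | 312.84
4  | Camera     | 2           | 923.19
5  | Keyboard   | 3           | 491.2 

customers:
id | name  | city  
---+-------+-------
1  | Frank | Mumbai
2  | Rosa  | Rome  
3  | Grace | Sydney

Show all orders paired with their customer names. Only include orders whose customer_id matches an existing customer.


INNER JOIN keeps only orders rows whose customer_id matches an id in customers. Walk through each order:
  - order 1 (Headphones): customer_id=NULL, no match -> dropped
  - order 2 (Cable): customer_id=1 -> matches Frank
  - order 3 (Notebook): customer_id=3 -> matches Grace
  - order 4 (Camera): customer_id=2 -> matches Rosa
  - order 5 (Keyboard): customer_id=3 -> matches Grace
So 1 of 5 rows is dropped.

SQL:
SELECT a.product, b.name AS customer
FROM orders a
INNER JOIN customers b ON a.customer_id = b.id

Result:
product  | customer
---------+---------
Cable    | Frank   
Notebook | Grace   
Camera   | Rosa    
Keyboard | Grace   


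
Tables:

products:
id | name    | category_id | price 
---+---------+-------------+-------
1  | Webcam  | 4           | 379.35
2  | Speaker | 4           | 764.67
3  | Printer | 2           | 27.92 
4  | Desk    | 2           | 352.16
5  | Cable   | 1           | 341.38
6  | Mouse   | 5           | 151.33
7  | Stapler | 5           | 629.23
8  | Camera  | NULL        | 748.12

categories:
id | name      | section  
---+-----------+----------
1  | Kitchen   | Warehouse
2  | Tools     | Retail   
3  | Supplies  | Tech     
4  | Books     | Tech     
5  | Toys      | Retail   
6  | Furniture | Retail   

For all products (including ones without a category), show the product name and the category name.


LEFT JOIN keeps every row from products (the left table); where category_id has no match in categories, the category columns become NULL. Walk through each product:
  - product 1 (Webcam): category_id=4 -> matches Books
  - product 2 (Speaker): category_id=4 -> matches Books
  - product 3 (Printer): category_id=2 -> matches Tools
  - product 4 (Desk): category_id=2 -> matches Tools
  - product 5 (Cable): category_id=1 -> matches Kitchen
  - product 6 (Mouse): category_id=5 -> matches Toys
  - product 7 (Stapler): category_id=5 -> matches Toys
  - product 8 (Camera): category_id=NULL, no match -> kept with NULL
All 8 rows appear; 1 has NULL category.

SQL:
SELECT a.name, b.name AS category
FROM products a
LEFT JOIN categories b ON a.category_id = b.id

Result:
name    | category
--------+---------
Webcam  | Books   
Speaker | Books   
Printer | Tools   
Desk    | Tools   
Cable   | Kitchen 
Mouse   | Toys    
Stapler | Toys    
Camera  | NULL    


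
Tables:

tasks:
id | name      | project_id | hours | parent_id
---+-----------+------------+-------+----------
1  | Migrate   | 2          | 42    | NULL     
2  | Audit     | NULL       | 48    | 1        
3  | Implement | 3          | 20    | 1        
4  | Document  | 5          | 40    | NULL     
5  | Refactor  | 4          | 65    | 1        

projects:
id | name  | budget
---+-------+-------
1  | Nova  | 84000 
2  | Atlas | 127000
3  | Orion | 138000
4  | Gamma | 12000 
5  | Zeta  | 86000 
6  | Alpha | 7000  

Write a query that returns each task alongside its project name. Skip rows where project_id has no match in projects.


INNER JOIN keeps only tasks rows whose project_id matches an id in projects. Walk through each task:
  - task 1 (Migrate): project_id=2 -> matches Atlas
  - task 2 (Audit): project_id=NULL, no match -> dropped
  - task 3 (Implement): project_id=3 -> matches Orion
  - task 4 (Document): project_id=5 -> matches Zeta
  - task 5 (Refactor): project_id=4 -> matches Gamma
So 1 of 5 rows is dropped.

SQL:
SELECT a.name, b.name AS project
FROM tasks a
INNER JOIN projects b ON a.project_id = b.id

Result:
name      | project
----------+--------
Migrate   | Atlas  
Implement | Orion  
Document  | Zeta   
Refactor  | Gamma  


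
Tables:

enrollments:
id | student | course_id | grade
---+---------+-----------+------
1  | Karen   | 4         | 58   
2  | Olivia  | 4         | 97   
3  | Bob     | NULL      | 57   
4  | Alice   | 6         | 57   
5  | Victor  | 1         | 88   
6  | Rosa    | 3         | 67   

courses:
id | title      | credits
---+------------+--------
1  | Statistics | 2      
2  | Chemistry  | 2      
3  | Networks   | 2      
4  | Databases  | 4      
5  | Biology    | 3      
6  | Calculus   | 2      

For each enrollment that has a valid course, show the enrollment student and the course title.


INNER JOIN keeps only enrollments rows whose course_id matches an id in courses. Walk through each enrollment:
  - enrollment 1 (Karen): course_id=4 -> matches Databases
  - enrollment 2 (Olivia): course_id=4 -> matches Databases
  - enrollment 3 (Bob): course_id=NULL, no match -> dropped
  - enrollment 4 (Alice): course_id=6 -> matches Calculus
  - enrollment 5 (Victor): course_id=1 -> matches Statistics
  - enrollment 6 (Rosa): course_id=3 -> matches Networks
So 1 of 6 rows is dropped.

SQL:
SELECT a.student, b.title AS course
FROM enrollments a
INNER JOIN courses b ON a.course_id = b.id

Result:
student | course    
--------+-----------
Karen   | Databases 
Olivia  | Databases 
Alice   | Calculus  
Victor  | Statistics
Rosa    | Networks  


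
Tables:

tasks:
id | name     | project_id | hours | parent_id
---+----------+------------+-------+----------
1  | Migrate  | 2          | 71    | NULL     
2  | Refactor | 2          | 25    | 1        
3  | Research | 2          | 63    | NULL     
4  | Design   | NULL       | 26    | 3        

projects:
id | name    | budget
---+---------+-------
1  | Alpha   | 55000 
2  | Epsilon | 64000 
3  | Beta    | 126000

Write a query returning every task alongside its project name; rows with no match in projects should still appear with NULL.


LEFT JOIN keeps every row from tasks (the left table); where project_id has no match in projects, the project columns become NULL. Walk through each task:
  - task 1 (Migrate): project_id=2 -> matches Epsilon
  - task 2 (Refactor): project_id=2 -> matches Epsilon
  - task 3 (Research): project_id=2 -> matches Epsilon
  - task 4 (Design): project_id=NULL, no match -> kept with NULL
All 4 rows appear; 1 has NULL project.

SQL:
SELECT a.name, b.name AS project
FROM tasks a
LEFT JOIN projects b ON a.project_id = b.id

Result:
name     | project
---------+--------
Migrate  | Epsilon
Refactor | Epsilon
Research | Epsilon
Design   | NULL   


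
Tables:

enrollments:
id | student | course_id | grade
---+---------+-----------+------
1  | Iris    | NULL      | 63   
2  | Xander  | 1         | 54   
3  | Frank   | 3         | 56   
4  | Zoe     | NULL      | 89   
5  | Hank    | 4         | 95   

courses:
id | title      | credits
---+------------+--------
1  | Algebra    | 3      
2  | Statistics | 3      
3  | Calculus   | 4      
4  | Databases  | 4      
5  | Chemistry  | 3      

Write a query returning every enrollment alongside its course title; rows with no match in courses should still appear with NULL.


LEFT JOIN keeps every row from enrollments (the left table); where course_id has no match in courses, the course columns become NULL. Walk through each enrollment:
  - enrollment 1 (Iris): course_id=NULL, no match -> kept with NULL
  - enrollment 2 (Xander): course_id=1 -> matches Algebra
  - enrollment 3 (Frank): course_id=3 -> matches Calculus
  - enrollment 4 (Zoe): course_id=NULL, no match -> kept with NULL
  - enrollment 5 (Hank): course_id=4 -> matches Databases
All 5 rows appear; 2 have NULL course.

SQL:
SELECT a.student, b.title AS course
FROM enrollments a
LEFT JOIN courses b ON a.course_id = b.id

Result:
student | course   
--------+----------
Iris    | NULL     
Xander  | Algebra  
Frank   | Calculus 
Zoe     | NULL     
Hank    | Databases


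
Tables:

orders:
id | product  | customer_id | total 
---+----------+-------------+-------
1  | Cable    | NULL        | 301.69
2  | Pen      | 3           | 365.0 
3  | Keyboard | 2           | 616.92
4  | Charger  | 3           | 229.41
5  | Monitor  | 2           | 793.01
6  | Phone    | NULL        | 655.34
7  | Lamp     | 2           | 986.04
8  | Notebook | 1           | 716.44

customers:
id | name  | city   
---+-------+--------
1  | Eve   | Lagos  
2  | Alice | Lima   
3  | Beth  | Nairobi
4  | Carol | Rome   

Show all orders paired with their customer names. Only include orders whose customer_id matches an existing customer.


INNER JOIN keeps only orders rows whose customer_id matches an id in customers. Walk through each order:
  - order 1 (Cable): customer_id=NULL, no match -> dropped
  - order 2 (Pen): customer_id=3 -> matches Beth
  - order 3 (Keyboard): customer_id=2 -> matches Alice
  - order 4 (Charger): customer_id=3 -> matches Beth
  - order 5 (Monitor): customer_id=2 -> matches Alice
  - order 6 (Phone): customer_id=NULL, no match -> dropped
  - order 7 (Lamp): customer_id=2 -> matches Alice
  - order 8 (Notebook): customer_id=1 -> matches Eve
So 2 of 8 rows are dropped.

SQL:
SELECT a.product, b.name AS customer
FROM orders a
INNER JOIN customers b ON a.customer_id = b.id

Result:
product  | customer
---------+---------
Pen      | Beth    
Keyboard | Alice   
Charger  | Beth    
Monitor  | Alice   
Lamp     | Alice   
Notebook | Eve     


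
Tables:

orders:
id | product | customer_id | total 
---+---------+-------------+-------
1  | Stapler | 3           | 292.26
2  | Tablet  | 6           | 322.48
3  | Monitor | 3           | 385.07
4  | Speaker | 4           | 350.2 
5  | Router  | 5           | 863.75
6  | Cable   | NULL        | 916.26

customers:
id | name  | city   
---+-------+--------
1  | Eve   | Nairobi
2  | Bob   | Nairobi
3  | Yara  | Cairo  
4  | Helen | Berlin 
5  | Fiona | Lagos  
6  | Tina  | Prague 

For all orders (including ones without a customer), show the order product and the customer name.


LEFT JOIN keeps every row from orders (the left table); where customer_id has no match in customers, the customer columns become NULL. Walk through each order:
  - order 1 (Stapler): customer_id=3 -> matches Yara
  - order 2 (Tablet): customer_id=6 -> matches Tina
  - order 3 (Monitor): customer_id=3 -> matches Yara
  - order 4 (Speaker): customer_id=4 -> matches Helen
  - order 5 (Router): customer_id=5 -> matches Fiona
  - order 6 (Cable): customer_id=NULL, no match -> kept with NULL
All 6 rows appear; 1 has NULL customer.

SQL:
SELECT a.product, b.name AS customer
FROM orders a
LEFT JOIN customers b ON a.customer_id = b.id

Result:
product | customer
--------+---------
Stapler | Yara    
Tablet  | Tina    
Monitor | Yara    
Speaker | Helen   
Router  | Fiona   
Cable   | NULL    


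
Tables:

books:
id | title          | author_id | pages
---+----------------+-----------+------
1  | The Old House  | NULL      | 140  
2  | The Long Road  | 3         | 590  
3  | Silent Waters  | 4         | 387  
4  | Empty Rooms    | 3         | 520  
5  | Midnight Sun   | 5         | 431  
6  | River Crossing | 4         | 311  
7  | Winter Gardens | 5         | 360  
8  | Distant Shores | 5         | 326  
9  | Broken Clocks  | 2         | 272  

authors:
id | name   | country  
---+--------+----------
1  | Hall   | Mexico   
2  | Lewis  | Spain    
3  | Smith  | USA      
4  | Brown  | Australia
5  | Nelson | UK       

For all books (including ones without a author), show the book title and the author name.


LEFT JOIN keeps every row from books (the left table); where author_id has no match in authors, the author columns become NULL. Walk through each book:
  - book 1 (The Old House): author_id=NULL, no match -> kept with NULL
  - book 2 (The Long Road): author_id=3 -> matches Smith
  - book 3 (Silent Waters): author_id=4 -> matches Brown
  - book 4 (Empty Rooms): author_id=3 -> matches Smith
  - book 5 (Midnight Sun): author_id=5 -> matches Nelson
  - book 6 (River Crossing): author_id=4 -> matches Brown
  - book 7 (Winter Gardens): author_id=5 -> matches Nelson
  - book 8 (Distant Shores): author_id=5 -> matches Nelson
  - book 9 (Broken Clocks): author_id=2 -> matches Lewis
All 9 rows appear; 1 has NULL author.

SQL:
SELECT a.title, b.name AS author
FROM books a
LEFT JOIN authors b ON a.author_id = b.id

Result:
title          | author
---------------+-------
The Old House  | NULL  
The Long Road  | Smith 
Silent Waters  | Brown 
Empty Rooms    | Smith 
Midnight Sun   | Nelson
River Crossing | Brown 
Winter Gardens | Nelson
Distant Shores | Nelson
Broken Clocks  | Lewis 


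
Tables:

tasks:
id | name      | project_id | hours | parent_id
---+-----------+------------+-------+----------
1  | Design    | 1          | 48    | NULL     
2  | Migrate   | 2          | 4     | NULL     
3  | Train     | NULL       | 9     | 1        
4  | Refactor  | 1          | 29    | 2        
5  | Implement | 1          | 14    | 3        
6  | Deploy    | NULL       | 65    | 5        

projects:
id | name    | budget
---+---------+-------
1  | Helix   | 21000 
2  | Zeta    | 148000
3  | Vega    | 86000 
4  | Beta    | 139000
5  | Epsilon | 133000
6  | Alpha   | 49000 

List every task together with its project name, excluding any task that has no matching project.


INNER JOIN keeps only tasks rows whose project_id matches an id in projects. Walk through each task:
  - task 1 (Design): project_id=1 -> matches Helix
  - task 2 (Migrate): project_id=2 -> matches Zeta
  - task 3 (Train): project_id=NULL, no match -> dropped
  - task 4 (Refactor): project_id=1 -> matches Helix
  - task 5 (Implement): project_id=1 -> matches Helix
  - task 6 (Deploy): project_id=NULL, no match -> dropped
So 2 of 6 rows are dropped.

SQL:
SELECT a.name, b.name AS project
FROM tasks a
INNER JOIN projects b ON a.project_id = b.id

Result:
name      | project
----------+--------
Design    | Helix  
Migrate   | Zeta   
Refactor  | Helix  
Implement | Helix  


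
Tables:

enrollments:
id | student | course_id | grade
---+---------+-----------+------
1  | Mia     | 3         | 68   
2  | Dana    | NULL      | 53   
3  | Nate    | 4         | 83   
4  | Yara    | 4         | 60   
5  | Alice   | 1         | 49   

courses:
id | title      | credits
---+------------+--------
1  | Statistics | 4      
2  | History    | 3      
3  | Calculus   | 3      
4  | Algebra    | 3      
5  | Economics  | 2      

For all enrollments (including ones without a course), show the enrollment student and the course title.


LEFT JOIN keeps every row from enrollments (the left table); where course_id has no match in courses, the course columns become NULL. Walk through each enrollment:
  - enrollment 1 (Mia): course_id=3 -> matches Calculus
  - enrollment 2 (Dana): course_id=NULL, no match -> kept with NULL
  - enrollment 3 (Nate): course_id=4 -> matches Algebra
  - enrollment 4 (Yara): course_id=4 -> matches Algebra
  - enrollment 5 (Alice): course_id=1 -> matches Statistics
All 5 rows appear; 1 has NULL course.

SQL:
SELECT a.student, b.title AS course
FROM enrollments a
LEFT JOIN courses b ON a.course_id = b.id

Result:
student | course    
--------+-----------
Mia     | Calculus  
Dana    | NULL      
Nate    | Algebra   
Yara    | Algebra   
Alice   | Statistics


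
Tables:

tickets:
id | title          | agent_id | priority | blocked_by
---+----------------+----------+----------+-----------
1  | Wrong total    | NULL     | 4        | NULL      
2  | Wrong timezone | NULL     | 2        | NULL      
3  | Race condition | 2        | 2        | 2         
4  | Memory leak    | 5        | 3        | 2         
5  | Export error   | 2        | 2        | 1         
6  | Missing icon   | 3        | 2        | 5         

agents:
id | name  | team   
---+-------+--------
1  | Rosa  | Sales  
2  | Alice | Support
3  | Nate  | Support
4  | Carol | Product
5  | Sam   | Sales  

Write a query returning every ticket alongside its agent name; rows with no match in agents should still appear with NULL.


LEFT JOIN keeps every row from tickets (the left table); where agent_id has no match in agents, the agent columns become NULL. Walk through each ticket:
  - ticket 1 (Wrong total): agent_id=NULL, no match -> kept with NULL
  - ticket 2 (Wrong timezone): agent_id=NULL, no match -> kept with NULL
  - ticket 3 (Race condition): agent_id=2 -> matches Alice
  - ticket 4 (Memory leak): agent_id=5 -> matches Sam
  - ticket 5 (Export error): agent_id=2 -> matches Alice
  - ticket 6 (Missing icon): agent_id=3 -> matches Nate
All 6 rows appear; 2 have NULL agent.

SQL:
SELECT a.title, b.name AS agent
FROM tickets a
LEFT JOIN agents b ON a.agent_id = b.id

Result:
title          | agent
---------------+------
Wrong total    | NULL 
Wrong timezone | NULL 
Race condition | Alice
Memory leak    | Sam  
Export error   | Alice
Missing icon   | Nate 


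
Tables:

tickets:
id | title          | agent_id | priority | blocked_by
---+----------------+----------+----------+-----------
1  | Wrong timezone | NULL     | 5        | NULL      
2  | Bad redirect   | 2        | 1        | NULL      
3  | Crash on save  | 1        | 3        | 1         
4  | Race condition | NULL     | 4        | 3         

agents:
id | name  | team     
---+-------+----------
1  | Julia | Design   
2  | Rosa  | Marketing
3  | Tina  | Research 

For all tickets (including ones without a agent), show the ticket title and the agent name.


LEFT JOIN keeps every row from tickets (the left table); where agent_id has no match in agents, the agent columns become NULL. Walk through each ticket:
  - ticket 1 (Wrong timezone): agent_id=NULL, no match -> kept with NULL
  - ticket 2 (Bad redirect): agent_id=2 -> matches Rosa
  - ticket 3 (Crash on save): agent_id=1 -> matches Julia
  - ticket 4 (Race condition): agent_id=NULL, no match -> kept with NULL
All 4 rows appear; 2 have NULL agent.

SQL:
SELECT a.title, b.name AS agent
FROM tickets a
LEFT JOIN agents b ON a.agent_id = b.id

Result:
title          | agent
---------------+------
Wrong timezone | NULL 
Bad redirect   | Rosa 
Crash on save  | Julia
Race condition | NULL 


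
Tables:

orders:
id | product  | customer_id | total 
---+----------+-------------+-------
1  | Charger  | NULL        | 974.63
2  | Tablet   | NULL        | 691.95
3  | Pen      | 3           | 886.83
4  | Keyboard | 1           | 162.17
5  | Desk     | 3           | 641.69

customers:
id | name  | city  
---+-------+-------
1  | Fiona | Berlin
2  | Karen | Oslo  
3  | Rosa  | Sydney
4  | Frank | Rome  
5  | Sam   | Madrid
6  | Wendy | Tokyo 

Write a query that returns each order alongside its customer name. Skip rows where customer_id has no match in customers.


INNER JOIN keeps only orders rows whose customer_id matches an id in customers. Walk through each order:
  - order 1 (Charger): customer_id=NULL, no match -> dropped
  - order 2 (Tablet): customer_id=NULL, no match -> dropped
  - order 3 (Pen): customer_id=3 -> matches Rosa
  - order 4 (Keyboard): customer_id=1 -> matches Fiona
  - order 5 (Desk): customer_id=3 -> matches Rosa
So 2 of 5 rows are dropped.

SQL:
SELECT a.product, b.name AS customer
FROM orders a
INNER JOIN customers b ON a.customer_id = b.id

Result:
product  | customer
---------+---------
Pen      | Rosa    
Keyboard | Fiona   
Desk     | Rosa    


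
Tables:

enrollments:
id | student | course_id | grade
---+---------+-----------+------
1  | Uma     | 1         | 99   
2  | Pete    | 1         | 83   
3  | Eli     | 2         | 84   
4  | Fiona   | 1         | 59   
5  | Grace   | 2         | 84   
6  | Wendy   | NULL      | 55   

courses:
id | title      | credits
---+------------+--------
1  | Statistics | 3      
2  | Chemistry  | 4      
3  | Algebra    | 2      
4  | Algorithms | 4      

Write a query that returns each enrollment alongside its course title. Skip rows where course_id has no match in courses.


INNER JOIN keeps only enrollments rows whose course_id matches an id in courses. Walk through each enrollment:
  - enrollment 1 (Uma): course_id=1 -> matches Statistics
  - enrollment 2 (Pete): course_id=1 -> matches Statistics
  - enrollment 3 (Eli): course_id=2 -> matches Chemistry
  - enrollment 4 (Fiona): course_id=1 -> matches Statistics
  - enrollment 5 (Grace): course_id=2 -> matches Chemistry
  - enrollment 6 (Wendy): course_id=NULL, no match -> dropped
So 1 of 6 rows is dropped.

SQL:
SELECT a.student, b.title AS course
FROM enrollments a
INNER JOIN courses b ON a.course_id = b.id

Result:
student | course    
--------+-----------
Uma     | Statistics
Pete    | Statistics
Eli     | Chemistry 
Fiona   | Statistics
Grace   | Chemistry 


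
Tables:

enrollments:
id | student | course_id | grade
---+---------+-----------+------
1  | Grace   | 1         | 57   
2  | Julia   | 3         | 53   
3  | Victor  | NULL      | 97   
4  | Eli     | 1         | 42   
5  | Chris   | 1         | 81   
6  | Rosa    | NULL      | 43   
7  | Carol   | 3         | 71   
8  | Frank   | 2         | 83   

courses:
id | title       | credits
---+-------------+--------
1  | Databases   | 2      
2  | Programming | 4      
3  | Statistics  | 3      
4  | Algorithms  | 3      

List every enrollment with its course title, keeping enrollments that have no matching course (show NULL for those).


LEFT JOIN keeps every row from enrollments (the left table); where course_id has no match in courses, the course columns become NULL. Walk through each enrollment:
  - enrollment 1 (Grace): course_id=1 -> matches Databases
  - enrollment 2 (Julia): course_id=3 -> matches Statistics
  - enrollment 3 (Victor): course_id=NULL, no match -> kept with NULL
  - enrollment 4 (Eli): course_id=1 -> matches Databases
  - enrollment 5 (Chris): course_id=1 -> matches Databases
  - enrollment 6 (Rosa): course_id=NULL, no match -> kept with NULL
  - enrollment 7 (Carol): course_id=3 -> matches Statistics
  - enrollment 8 (Frank): course_id=2 -> matches Programming
All 8 rows appear; 2 have NULL course.

SQL:
SELECT a.student, b.title AS course
FROM enrollments a
LEFT JOIN courses b ON a.course_id = b.id

Result:
student | course     
--------+------------
Grace   | Databases  
Julia   | Statistics 
Victor  | NULL       
Eli     | Databases  
Chris   | Databases  
Rosa    | NULL       
Carol   | Statistics 
Frank   | Programming


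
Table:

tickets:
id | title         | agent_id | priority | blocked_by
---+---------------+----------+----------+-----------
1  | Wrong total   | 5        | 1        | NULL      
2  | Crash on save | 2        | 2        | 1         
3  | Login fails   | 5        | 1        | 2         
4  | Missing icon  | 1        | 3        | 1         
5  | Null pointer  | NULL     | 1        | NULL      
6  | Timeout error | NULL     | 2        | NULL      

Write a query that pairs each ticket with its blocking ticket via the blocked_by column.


This is a self-join: tickets is joined to a second copy of itself, matching each row's blocked_by to another row's id. Use LEFT JOIN so rows with blocked_by=NULL are kept.
  - ticket 1 (Wrong total): blocked_by=NULL -> NULL
  - ticket 2 (Crash on save): blocked_by=1 -> Wrong total
  - ticket 3 (Login fails): blocked_by=2 -> Crash on save
  - ticket 4 (Missing icon): blocked_by=1 -> Wrong total
  - ticket 5 (Null pointer): blocked_by=NULL -> NULL
  - ticket 6 (Timeout error): blocked_by=NULL -> NULL

SQL:
SELECT a.title AS item, b.title AS blocked_by
FROM tickets a
LEFT JOIN tickets b ON a.blocked_by = b.id

Result:
item          | blocked_by   
--------------+--------------
Wrong total   | NULL         
Crash on save | Wrong total  
Login fails   | Crash on save
Missing icon  | Wrong total  
Null pointer  | NULL         
Timeout error | NULL         


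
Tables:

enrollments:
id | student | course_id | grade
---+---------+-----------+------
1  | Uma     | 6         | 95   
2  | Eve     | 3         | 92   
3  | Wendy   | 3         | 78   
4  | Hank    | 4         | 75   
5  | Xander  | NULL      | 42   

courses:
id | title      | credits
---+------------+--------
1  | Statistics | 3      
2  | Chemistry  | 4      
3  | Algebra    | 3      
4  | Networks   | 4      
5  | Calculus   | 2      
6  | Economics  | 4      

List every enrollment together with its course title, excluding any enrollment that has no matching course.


INNER JOIN keeps only enrollments rows whose course_id matches an id in courses. Walk through each enrollment:
  - enrollment 1 (Uma): course_id=6 -> matches Economics
  - enrollment 2 (Eve): course_id=3 -> matches Algebra
  - enrollment 3 (Wendy): course_id=3 -> matches Algebra
  - enrollment 4 (Hank): course_id=4 -> matches Networks
  - enrollment 5 (Xander): course_id=NULL, no match -> dropped
So 1 of 5 rows is dropped.

SQL:
SELECT a.student, b.title AS course
FROM enrollments a
INNER JOIN courses b ON a.course_id = b.id

Result:
student | course   
--------+----------
Uma     | Economics
Eve     | Algebra  
Wendy   | Algebra  
Hank    | Networks 


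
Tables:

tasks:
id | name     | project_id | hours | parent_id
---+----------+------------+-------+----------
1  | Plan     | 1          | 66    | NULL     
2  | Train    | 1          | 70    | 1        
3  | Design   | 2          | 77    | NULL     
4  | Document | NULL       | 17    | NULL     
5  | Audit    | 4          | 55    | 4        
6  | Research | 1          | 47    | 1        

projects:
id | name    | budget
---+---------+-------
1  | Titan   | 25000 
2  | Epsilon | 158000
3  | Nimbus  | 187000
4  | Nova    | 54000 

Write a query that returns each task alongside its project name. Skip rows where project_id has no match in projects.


INNER JOIN keeps only tasks rows whose project_id matches an id in projects. Walk through each task:
  - task 1 (Plan): project_id=1 -> matches Titan
  - task 2 (Train): project_id=1 -> matches Titan
  - task 3 (Design): project_id=2 -> matches Epsilon
  - task 4 (Document): project_id=NULL, no match -> dropped
  - task 5 (Audit): project_id=4 -> matches Nova
  - task 6 (Research): project_id=1 -> matches Titan
So 1 of 6 rows is dropped.

SQL:
SELECT a.name, b.name AS project
FROM tasks a
INNER JOIN projects b ON a.project_id = b.id

Result:
name     | project
---------+--------
Plan     | Titan  
Train    | Titan  
Design   | Epsilon
Audit    | Nova   
Research | Titan  


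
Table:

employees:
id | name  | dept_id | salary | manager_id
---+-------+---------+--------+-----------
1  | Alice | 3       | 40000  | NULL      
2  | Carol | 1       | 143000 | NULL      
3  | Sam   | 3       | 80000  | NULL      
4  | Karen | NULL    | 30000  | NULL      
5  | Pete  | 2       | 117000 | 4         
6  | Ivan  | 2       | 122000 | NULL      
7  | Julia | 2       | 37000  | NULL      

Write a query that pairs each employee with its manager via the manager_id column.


This is a self-join: employees is joined to a second copy of itself, matching each row's manager_id to another row's id. Use LEFT JOIN so rows with manager_id=NULL are kept.
  - employee 1 (Alice): manager_id=NULL -> NULL
  - employee 2 (Carol): manager_id=NULL -> NULL
  - employee 3 (Sam): manager_id=NULL -> NULL
  - employee 4 (Karen): manager_id=NULL -> NULL
  - employee 5 (Pete): manager_id=4 -> Karen
  - employee 6 (Ivan): manager_id=NULL -> NULL
  - employee 7 (Julia): manager_id=NULL -> NULL

SQL:
SELECT a.name AS item, b.name AS manager
FROM employees a
LEFT JOIN employees b ON a.manager_id = b.id

Result:
item  | manager
------+--------
Alice | NULL   
Carol | NULL   
Sam   | NULL   
Karen | NULL   
Pete  | Karen  
Ivan  | NULL   
Julia | NULL   


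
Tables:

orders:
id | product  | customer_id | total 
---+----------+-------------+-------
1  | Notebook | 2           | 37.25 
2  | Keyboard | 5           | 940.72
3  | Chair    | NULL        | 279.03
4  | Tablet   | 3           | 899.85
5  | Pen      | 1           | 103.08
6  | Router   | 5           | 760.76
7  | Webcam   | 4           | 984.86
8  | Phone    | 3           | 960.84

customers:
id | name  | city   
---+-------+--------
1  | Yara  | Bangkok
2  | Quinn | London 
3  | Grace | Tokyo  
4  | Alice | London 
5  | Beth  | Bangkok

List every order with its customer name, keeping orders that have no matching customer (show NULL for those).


LEFT JOIN keeps every row from orders (the left table); where customer_id has no match in customers, the customer columns become NULL. Walk through each order:
  - order 1 (Notebook): customer_id=2 -> matches Quinn
  - order 2 (Keyboard): customer_id=5 -> matches Beth
  - order 3 (Chair): customer_id=NULL, no match -> kept with NULL
  - order 4 (Tablet): customer_id=3 -> matches Grace
  - order 5 (Pen): customer_id=1 -> matches Yara
  - order 6 (Router): customer_id=5 -> matches Beth
  - order 7 (Webcam): customer_id=4 -> matches Alice
  - order 8 (Phone): customer_id=3 -> matches Grace
All 8 rows appear; 1 has NULL customer.

SQL:
SELECT a.product, b.name AS customer
FROM orders a
LEFT JOIN customers b ON a.customer_id = b.id

Result:
product  | customer
---------+---------
Notebook | Quinn   
Keyboard | Beth    
Chair    | NULL    
Tablet   | Grace   
Pen      | Yara    
Router   | Beth    
Webcam   | Alice   
Phone    | Grace   


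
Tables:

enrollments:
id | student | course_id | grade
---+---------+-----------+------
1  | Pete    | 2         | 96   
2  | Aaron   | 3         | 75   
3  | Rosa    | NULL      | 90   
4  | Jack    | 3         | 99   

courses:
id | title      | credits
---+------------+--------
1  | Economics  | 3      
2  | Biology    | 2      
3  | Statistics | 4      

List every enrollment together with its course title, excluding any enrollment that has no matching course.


INNER JOIN keeps only enrollments rows whose course_id matches an id in courses. Walk through each enrollment:
  - enrollment 1 (Pete): course_id=2 -> matches Biology
  - enrollment 2 (Aaron): course_id=3 -> matches Statistics
  - enrollment 3 (Rosa): course_id=NULL, no match -> dropped
  - enrollment 4 (Jack): course_id=3 -> matches Statistics
So 1 of 4 rows is dropped.

SQL:
SELECT a.student, b.title AS course
FROM enrollments a
INNER JOIN courses b ON a.course_id = b.id

Result:
student | course    
--------+-----------
Pete    | Biology   
Aaron   | Statistics
Jack    | Statistics


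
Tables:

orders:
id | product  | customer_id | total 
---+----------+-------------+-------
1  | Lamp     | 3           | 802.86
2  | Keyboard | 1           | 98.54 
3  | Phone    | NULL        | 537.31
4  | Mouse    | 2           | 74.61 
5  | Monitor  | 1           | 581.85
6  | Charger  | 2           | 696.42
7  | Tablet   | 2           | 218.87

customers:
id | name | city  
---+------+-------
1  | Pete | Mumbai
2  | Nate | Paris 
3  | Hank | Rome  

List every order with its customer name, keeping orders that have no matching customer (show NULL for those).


LEFT JOIN keeps every row from orders (the left table); where customer_id has no match in customers, the customer columns become NULL. Walk through each order:
  - order 1 (Lamp): customer_id=3 -> matches Hank
  - order 2 (Keyboard): customer_id=1 -> matches Pete
  - order 3 (Phone): customer_id=NULL, no match -> kept with NULL
  - order 4 (Mouse): customer_id=2 -> matches Nate
  - order 5 (Monitor): customer_id=1 -> matches Pete
  - order 6 (Charger): customer_id=2 -> matches Nate
  - order 7 (Tablet): customer_id=2 -> matches Nate
All 7 rows appear; 1 has NULL customer.

SQL:
SELECT a.product, b.name AS customer
FROM orders a
LEFT JOIN customers b ON a.customer_id = b.id

Result:
product  | customer
---------+---------
Lamp     | Hank    
Keyboard | Pete    
Phone    | NULL    
Mouse    | Nate    
Monitor  | Pete    
Charger  | Nate    
Tablet   | Nate    


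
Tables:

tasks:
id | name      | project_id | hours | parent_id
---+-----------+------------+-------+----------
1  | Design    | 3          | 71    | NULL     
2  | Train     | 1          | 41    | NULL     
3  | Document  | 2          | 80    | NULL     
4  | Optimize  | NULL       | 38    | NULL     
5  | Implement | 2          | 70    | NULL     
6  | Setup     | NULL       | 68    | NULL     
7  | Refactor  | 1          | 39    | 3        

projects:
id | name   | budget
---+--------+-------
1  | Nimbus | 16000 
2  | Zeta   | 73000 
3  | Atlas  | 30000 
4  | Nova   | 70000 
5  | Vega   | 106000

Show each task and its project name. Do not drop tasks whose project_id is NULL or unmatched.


LEFT JOIN keeps every row from tasks (the left table); where project_id has no match in projects, the project columns become NULL. Walk through each task:
  - task 1 (Design): project_id=3 -> matches Atlas
  - task 2 (Train): project_id=1 -> matches Nimbus
  - task 3 (Document): project_id=2 -> matches Zeta
  - task 4 (Optimize): project_id=NULL, no match -> kept with NULL
  - task 5 (Implement): project_id=2 -> matches Zeta
  - task 6 (Setup): project_id=NULL, no match -> kept with NULL
  - task 7 (Refactor): project_id=1 -> matches Nimbus
All 7 rows appear; 2 have NULL project.

SQL:
SELECT a.name, b.name AS project
FROM tasks a
LEFT JOIN projects b ON a.project_id = b.id

Result:
name      | project
----------+--------
Design    | Atlas  
Train     | Nimbus 
Document  | Zeta   
Optimize  | NULL   
Implement | Zeta   
Setup     | NULL   
Refactor  | Nimbus 
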